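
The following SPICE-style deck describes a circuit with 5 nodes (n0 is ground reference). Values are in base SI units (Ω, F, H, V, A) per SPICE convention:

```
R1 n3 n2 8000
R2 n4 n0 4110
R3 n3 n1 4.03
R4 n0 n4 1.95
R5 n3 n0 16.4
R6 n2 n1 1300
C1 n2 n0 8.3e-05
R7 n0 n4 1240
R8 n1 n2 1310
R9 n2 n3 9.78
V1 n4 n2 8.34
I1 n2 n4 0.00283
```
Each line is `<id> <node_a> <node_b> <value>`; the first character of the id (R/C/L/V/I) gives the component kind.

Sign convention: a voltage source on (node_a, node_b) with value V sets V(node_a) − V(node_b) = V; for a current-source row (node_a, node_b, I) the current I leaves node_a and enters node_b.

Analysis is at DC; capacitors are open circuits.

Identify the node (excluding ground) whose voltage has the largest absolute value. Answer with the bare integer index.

2

MNA unknowns: 4 node voltages V₁..V_4 plus 1 source current (V1)
R1: Y=0.0001250 on G[3,2]
R2: Y=0.0002433 on G[4,0]
R3: Y=0.2481 on G[3,1]
R4: Y=0.5128 on G[0,4]
R5: Y=0.06098 on G[3,0]
R6: Y=0.0007692 on G[2,1]
C1: Y=0.000 on G[2,0]
R7: Y=0.0008065 on G[0,4]
R8: Y=0.0007634 on G[1,2]
R9: Y=0.1022 on G[2,3]
V1: row V4−V2=8.34, i_V1 at 4,2
I1: z[2]−=0.00283, z[4]+=0.00283
solve → V1=-4.908, V2=-7.760, V3=-4.890, V4=0.5802
aux → i_V1=-0.2953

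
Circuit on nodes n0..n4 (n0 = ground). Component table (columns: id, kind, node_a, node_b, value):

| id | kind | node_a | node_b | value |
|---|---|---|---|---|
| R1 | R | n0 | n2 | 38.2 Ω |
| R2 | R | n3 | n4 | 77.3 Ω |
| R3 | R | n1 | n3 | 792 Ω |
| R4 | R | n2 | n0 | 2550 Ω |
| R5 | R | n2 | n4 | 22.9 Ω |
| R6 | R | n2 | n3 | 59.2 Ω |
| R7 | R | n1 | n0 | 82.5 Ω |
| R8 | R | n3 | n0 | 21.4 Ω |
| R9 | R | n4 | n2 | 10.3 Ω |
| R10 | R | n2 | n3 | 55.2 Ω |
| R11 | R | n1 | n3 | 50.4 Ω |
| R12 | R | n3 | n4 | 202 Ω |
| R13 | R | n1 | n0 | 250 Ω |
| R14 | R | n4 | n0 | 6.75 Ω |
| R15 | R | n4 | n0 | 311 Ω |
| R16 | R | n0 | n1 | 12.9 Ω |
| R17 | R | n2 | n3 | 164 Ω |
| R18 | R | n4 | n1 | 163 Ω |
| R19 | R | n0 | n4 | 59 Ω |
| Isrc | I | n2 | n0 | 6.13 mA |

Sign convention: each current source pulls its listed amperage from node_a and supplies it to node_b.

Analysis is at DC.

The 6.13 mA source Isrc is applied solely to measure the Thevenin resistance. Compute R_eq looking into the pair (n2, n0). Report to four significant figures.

Apply KCL at each of the 4 non-ground nodes and solve the resulting linear system.
Node n1: branches {R3, R7, R11, R13, R16, R18} → V_1 = -0.004410
Node n2: branches {R1, R4, R5, R6, R9, R10, R17, Isrc} → V_2 = -0.04747
Node n3: branches {R2, R3, R6, R8, R10, R11, R12, R17} → V_3 = -0.01911
Node n4: branches {R2, R5, R9, R12, R14, R15, R18, R19} → V_4 = -0.02117

R_eq = 7.744 Ω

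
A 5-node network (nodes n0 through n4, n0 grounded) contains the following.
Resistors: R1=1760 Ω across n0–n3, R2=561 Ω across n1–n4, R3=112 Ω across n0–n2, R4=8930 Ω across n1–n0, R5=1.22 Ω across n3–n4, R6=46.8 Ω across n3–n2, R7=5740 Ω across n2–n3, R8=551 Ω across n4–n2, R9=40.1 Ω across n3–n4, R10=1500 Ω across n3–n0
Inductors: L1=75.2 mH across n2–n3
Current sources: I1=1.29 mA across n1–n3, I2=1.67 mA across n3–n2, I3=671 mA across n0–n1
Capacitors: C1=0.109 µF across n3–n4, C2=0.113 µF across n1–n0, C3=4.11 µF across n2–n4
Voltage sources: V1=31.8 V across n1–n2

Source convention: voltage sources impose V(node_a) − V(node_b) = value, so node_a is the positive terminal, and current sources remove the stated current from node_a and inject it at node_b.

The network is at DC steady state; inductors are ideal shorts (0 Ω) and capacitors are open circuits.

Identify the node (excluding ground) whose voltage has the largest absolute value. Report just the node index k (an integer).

1

Apply KCL at each of the 4 non-ground nodes and solve the resulting linear system.
Node n1: branches {I1, R2, C2, R4, I3, V1} → V_1 = 96.76
Node n2: branches {L1, R3, I2, R6, R7, R8, C3, V1} → V_2 = 64.96
Node n3: branches {R1, L1, I1, C1, I2, R5, R6, R7, R9, R10} → V_3 = 64.96
Node n4: branches {C1, R2, R5, R8, C3, R9} → V_4 = 65.02
Source currents: i(L1)=0.02415, i(V1)=0.6023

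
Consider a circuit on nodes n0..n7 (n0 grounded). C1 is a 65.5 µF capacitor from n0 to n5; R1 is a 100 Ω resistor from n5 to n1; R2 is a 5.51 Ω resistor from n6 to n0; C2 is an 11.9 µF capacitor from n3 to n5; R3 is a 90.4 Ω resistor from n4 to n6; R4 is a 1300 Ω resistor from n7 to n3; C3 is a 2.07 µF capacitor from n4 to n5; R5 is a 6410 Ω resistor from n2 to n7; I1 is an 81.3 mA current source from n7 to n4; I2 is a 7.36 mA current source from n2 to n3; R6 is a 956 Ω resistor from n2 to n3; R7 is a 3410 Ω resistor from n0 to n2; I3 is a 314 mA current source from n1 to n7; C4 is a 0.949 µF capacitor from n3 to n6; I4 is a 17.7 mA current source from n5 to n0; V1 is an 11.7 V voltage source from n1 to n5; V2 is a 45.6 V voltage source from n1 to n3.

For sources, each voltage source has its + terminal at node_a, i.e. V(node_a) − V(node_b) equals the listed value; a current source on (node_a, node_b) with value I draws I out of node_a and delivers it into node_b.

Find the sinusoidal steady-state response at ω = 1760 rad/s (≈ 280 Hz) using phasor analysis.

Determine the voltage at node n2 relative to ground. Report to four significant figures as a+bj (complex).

-4.893+0.5845j V

Element admittances at ω=1760 rad/s:
  Y(C1) = 0.000+0.1153j S between n0,n5
  Y(R1) = 0.01000+0.000j S between n5,n1
  Y(R2) = 0.1815+0.000j S between n6,n0
  Y(C2) = 0.000+0.02094j S between n3,n5
  Y(R3) = 0.01106+0.000j S between n4,n6
  Y(R4) = 0.0007692+0.000j S between n7,n3
  Y(C3) = 0.000+0.003643j S between n4,n5
  Y(R5) = 0.0001560+0.000j S between n2,n7
  I1: injects 0.0813 A into n4 (from n7)
  I2: injects 0.00736 A into n3 (from n2)
  Y(R6) = 0.001046+0.000j S between n2,n3
  Y(R7) = 0.0002933+0.000j S between n0,n2
  I3: injects 0.314 A into n7 (from n1)
  Y(C4) = 0.000+0.001670j S between n3,n6
  I4: injects 0.0177 A into n0 (from n5)
  V1: constraint V(n1)−V(n5) = 11.7
  V2: constraint V(n1)−V(n3) = 45.6
Assemble and solve the 9×9 MNA system:
  V(n1)=12.38+0.7303j  V(n2)=-4.893+0.5845j  V(n3)=-33.22+0.7303j  V(n4)=6.689-2.411j  V(n5)=0.6754+0.7303j  V(n6)=0.3742-0.4299j  V(n7)=223.1+0.7057j
  i(V1)=-0.1949+0.7659j  i(V2)=-0.2361-0.7659j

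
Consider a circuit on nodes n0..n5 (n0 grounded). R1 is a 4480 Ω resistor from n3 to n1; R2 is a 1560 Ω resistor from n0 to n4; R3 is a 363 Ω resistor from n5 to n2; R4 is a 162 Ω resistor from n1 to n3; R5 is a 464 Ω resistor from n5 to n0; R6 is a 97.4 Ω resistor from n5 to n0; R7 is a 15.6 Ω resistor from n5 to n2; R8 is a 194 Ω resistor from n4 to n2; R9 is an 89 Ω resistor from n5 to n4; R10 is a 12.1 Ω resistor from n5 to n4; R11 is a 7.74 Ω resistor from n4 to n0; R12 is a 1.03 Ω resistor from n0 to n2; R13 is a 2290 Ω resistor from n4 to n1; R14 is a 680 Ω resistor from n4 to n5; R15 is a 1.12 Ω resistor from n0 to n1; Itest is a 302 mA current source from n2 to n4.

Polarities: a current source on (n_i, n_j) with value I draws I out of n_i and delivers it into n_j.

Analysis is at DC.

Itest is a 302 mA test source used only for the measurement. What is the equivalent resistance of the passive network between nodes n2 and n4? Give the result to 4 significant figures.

R_eq = 6.179 Ω

MNA unknowns: 5 node voltages V₁..V_5
R1: Y=0.0002232 on G[3,1]
R2: Y=0.0006410 on G[0,4]
R3: Y=0.002755 on G[5,2]
R4: Y=0.006173 on G[1,3]
R5: Y=0.002155 on G[5,0]
R6: Y=0.01027 on G[5,0]
R7: Y=0.06410 on G[5,2]
R8: Y=0.005155 on G[4,2]
R9: Y=0.01124 on G[5,4]
R10: Y=0.08264 on G[5,4]
R11: Y=0.1292 on G[4,0]
R12: Y=0.9709 on G[0,2]
R13: Y=0.0004367 on G[4,1]
R14: Y=0.001471 on G[4,5]
R15: Y=0.8929 on G[0,1]
Itest: z[2]−=0.302, z[4]+=0.302
solve → V1=0.0007999, V2=-0.2299, V3=0.0007999, V4=1.636, V5=0.8054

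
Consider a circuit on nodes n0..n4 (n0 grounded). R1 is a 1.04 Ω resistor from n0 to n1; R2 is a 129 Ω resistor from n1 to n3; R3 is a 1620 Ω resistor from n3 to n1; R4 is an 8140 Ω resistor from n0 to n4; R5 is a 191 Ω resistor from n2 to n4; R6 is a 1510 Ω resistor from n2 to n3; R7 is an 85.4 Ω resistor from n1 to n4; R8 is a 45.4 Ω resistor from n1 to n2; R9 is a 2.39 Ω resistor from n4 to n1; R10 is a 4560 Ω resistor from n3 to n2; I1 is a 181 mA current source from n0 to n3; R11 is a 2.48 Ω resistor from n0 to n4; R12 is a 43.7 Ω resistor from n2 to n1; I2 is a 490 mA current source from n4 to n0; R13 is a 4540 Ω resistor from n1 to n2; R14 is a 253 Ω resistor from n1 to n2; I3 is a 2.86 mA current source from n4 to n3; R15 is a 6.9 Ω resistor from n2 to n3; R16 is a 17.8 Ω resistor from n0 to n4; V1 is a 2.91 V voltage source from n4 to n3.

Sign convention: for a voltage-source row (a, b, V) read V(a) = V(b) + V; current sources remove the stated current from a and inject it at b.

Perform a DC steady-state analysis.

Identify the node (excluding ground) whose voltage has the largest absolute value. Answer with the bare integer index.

Element admittances at DC:
  Y(R1) = 0.9615 S between n0,n1
  Y(R2) = 0.007752 S between n1,n3
  Y(R3) = 0.0006173 S between n3,n1
  Y(R4) = 0.0001229 S between n0,n4
  Y(R5) = 0.005236 S between n2,n4
  Y(R6) = 0.0006623 S between n2,n3
  Y(R7) = 0.01171 S between n1,n4
  Y(R8) = 0.02203 S between n1,n2
  Y(R9) = 0.4184 S between n4,n1
  Y(R10) = 0.0002193 S between n3,n2
  I1: injects 0.181 A into n3 (from n0)
  Y(R11) = 0.4032 S between n0,n4
  Y(R12) = 0.02288 S between n2,n1
  I2: injects 0.49 A into n0 (from n4)
  Y(R13) = 0.0002203 S between n1,n2
  Y(R14) = 0.003953 S between n1,n2
  I3: injects 0.00286 A into n3 (from n4)
  Y(R15) = 0.1449 S between n2,n3
  Y(R16) = 0.05618 S between n0,n4
  V1: constraint V(n4)−V(n3) = 2.91
Assemble and solve the 5×5 MNA system:
  V(n1)=-0.1843  V(n2)=-2.382  V(n3)=-3.197  V(n4)=-0.2868
  i(V1)=-0.3279

3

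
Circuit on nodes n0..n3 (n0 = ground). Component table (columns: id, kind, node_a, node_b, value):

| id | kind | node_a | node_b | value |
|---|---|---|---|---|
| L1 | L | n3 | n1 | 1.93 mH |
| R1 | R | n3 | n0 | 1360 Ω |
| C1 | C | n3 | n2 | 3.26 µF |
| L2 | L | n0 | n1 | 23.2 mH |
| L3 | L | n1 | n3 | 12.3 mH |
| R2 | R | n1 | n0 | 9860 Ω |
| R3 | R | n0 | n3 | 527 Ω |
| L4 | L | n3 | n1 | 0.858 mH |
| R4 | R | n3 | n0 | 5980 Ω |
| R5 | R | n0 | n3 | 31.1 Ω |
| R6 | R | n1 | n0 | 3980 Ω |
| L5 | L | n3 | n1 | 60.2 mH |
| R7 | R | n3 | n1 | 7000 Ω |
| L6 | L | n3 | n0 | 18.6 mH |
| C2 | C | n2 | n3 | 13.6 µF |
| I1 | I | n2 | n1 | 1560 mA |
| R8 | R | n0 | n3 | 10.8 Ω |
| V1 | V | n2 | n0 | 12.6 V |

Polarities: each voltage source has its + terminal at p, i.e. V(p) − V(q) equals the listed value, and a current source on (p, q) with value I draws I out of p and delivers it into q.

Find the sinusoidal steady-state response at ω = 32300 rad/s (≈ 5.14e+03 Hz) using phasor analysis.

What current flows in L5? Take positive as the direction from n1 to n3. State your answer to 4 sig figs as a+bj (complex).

MNA unknowns: 3 node voltages V₁..V_3 plus 1 source current (V1)
L1: Y=0.000-0.01604j on G[3,1]
R1: Y=0.0007353+0.000j on G[3,0]
C1: Y=0.000+0.1053j on G[3,2]
L2: Y=0.000-0.001334j on G[0,1]
L3: Y=0.000-0.002517j on G[1,3]
R2: Y=0.0001014+0.000j on G[1,0]
R3: Y=0.001898+0.000j on G[0,3]
L4: Y=0.000-0.03608j on G[3,1]
R4: Y=0.0001672+0.000j on G[3,0]
R5: Y=0.03215+0.000j on G[0,3]
R6: Y=0.0002513+0.000j on G[1,0]
L5: Y=0.000-0.0005143j on G[3,1]
R7: Y=0.0001429+0.000j on G[3,1]
L6: Y=0.000-0.001665j on G[3,0]
C2: Y=0.000+0.4393j on G[2,3]
I1: z[2]−=1.56, z[1]+=1.56
R8: Y=0.09259+0.000j on G[0,3]
V1: row V2−V0=12.6, i_V1 at 2,0
solve → V1=12.56+27.70j, V2=12.60+0.000j, V3=12.61+0.1659j
aux → i_V1=-1.650+0.006819j

0.01416+2.849e-05j A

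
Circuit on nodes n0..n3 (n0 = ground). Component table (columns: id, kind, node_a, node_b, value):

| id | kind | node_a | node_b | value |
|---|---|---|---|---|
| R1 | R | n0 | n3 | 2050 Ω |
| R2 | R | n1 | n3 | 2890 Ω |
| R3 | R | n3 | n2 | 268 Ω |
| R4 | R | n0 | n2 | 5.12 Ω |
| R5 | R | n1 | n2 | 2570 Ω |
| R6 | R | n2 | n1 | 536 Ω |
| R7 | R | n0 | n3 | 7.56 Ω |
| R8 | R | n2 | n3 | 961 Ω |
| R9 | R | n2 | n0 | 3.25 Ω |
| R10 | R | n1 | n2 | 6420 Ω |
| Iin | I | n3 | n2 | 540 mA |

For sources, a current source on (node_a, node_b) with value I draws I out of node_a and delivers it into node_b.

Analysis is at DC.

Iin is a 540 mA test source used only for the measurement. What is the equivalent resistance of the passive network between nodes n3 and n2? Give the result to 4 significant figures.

R_eq = 9.082 Ω

Element admittances at DC:
  Y(R1) = 0.0004878 S between n0,n3
  Y(R2) = 0.0003460 S between n1,n3
  Y(R3) = 0.003731 S between n3,n2
  Y(R4) = 0.1953 S between n0,n2
  Y(R5) = 0.0003891 S between n1,n2
  Y(R6) = 0.001866 S between n2,n1
  Y(R7) = 0.1323 S between n0,n3
  Y(R8) = 0.001041 S between n2,n3
  Y(R9) = 0.3077 S between n2,n0
  Y(R10) = 0.0001558 S between n1,n2
  Iin: injects 0.54 A into n2 (from n3)
Assemble and solve the 3×3 MNA system:
  V(n1)=0.4085  V(n2)=1.024  V(n3)=-3.880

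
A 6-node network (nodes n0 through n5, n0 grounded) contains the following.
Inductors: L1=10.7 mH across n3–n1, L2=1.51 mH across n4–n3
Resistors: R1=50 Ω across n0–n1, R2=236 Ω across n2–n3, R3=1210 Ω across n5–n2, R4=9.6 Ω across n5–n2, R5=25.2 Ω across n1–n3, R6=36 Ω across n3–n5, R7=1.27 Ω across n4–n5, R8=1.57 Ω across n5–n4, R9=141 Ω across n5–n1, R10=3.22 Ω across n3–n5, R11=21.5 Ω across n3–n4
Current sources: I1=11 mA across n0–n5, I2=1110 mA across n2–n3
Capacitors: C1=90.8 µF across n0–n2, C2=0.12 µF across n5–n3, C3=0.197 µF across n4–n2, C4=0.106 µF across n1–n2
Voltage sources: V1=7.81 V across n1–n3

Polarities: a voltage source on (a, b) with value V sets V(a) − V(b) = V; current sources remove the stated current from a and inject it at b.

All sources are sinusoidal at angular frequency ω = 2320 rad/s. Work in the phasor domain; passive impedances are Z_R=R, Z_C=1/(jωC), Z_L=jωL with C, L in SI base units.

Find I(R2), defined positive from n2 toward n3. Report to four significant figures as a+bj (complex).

-0.03592-0.0009289j A

MNA unknowns: 5 node voltages V₁..V_5 plus 1 source current (V1)
L1: Y=0.000-0.04028j on G[3,1]
R1: Y=0.02000+0.000j on G[0,1]
R2: Y=0.004237+0.000j on G[2,3]
R3: Y=0.0008264+0.000j on G[5,2]
I1: z[0]−=0.011, z[5]+=0.011
R4: Y=0.1042+0.000j on G[5,2]
C1: Y=0.000+0.2107j on G[0,2]
L2: Y=0.000-0.2855j on G[4,3]
R5: Y=0.03968+0.000j on G[1,3]
R6: Y=0.02778+0.000j on G[3,5]
R7: Y=0.7874+0.000j on G[4,5]
R8: Y=0.6369+0.000j on G[5,4]
C2: Y=0.000+0.0002784j on G[5,3]
C3: Y=0.000+0.0004570j on G[4,2]
C4: Y=0.000+0.0002459j on G[1,2]
I2: z[2]−=1.11, z[3]+=1.11
R9: Y=0.007092+0.000j on G[5,1]
R10: Y=0.3106+0.000j on G[3,5]
R11: Y=0.04651+0.000j on G[3,4]
V1: row V1−V3=7.81, i_V1 at 1,3
solve → V1=16.13+1.698j, V2=-0.1612+1.479j, V3=8.315+1.698j, V4=7.294+0.8950j, V5=7.100+1.076j
aux → i_V1=-0.6964+0.2722j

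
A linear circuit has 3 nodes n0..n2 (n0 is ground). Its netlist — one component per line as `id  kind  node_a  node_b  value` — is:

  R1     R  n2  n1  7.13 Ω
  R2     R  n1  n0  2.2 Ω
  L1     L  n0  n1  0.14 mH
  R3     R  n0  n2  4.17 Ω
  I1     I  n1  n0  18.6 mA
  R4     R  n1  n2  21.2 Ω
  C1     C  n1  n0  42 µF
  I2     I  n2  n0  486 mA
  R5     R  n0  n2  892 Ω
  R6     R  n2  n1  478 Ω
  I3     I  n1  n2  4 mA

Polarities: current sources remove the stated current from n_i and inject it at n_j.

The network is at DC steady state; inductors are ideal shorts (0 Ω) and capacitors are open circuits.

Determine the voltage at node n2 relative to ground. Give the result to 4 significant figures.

MNA unknowns: 2 node voltages V₁..V_2 plus 1 source current (L1)
R1: Y=0.1403 on G[2,1]
R2: Y=0.4545 on G[1,0]
L1: row V0−V1=0, i_L1 at 0,1
R3: Y=0.2398 on G[0,2]
I1: z[1]−=0.0186, z[0]+=0.0186
R4: Y=0.04717 on G[1,2]
C1: Y=0.000 on G[1,0]
I2: z[2]−=0.486, z[0]+=0.486
R5: Y=0.001121 on G[0,2]
R6: Y=0.002092 on G[2,1]
I3: z[1]−=0.004, z[2]+=0.004
solve → V1=0.000, V2=-1.120
aux → i_L1=0.2348

-1.120 V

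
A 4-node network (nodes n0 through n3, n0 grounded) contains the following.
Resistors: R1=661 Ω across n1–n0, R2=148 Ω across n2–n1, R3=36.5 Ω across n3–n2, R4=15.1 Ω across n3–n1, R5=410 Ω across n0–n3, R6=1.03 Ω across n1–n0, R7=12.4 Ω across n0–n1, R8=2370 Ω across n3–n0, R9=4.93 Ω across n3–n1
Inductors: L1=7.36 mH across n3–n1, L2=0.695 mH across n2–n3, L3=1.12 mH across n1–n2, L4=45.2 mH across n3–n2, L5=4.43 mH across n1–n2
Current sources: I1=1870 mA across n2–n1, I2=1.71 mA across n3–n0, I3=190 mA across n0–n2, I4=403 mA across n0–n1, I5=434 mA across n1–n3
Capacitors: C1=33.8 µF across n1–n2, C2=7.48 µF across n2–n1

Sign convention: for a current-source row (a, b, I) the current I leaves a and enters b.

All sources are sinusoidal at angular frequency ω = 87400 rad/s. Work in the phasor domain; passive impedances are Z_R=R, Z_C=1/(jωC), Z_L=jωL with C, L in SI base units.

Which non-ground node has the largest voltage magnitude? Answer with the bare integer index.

3

MNA unknowns: 3 node voltages V₁..V_3
R1: Y=0.001513+0.000j on G[1,0]
R2: Y=0.006757+0.000j on G[2,1]
R3: Y=0.02740+0.000j on G[3,2]
L1: Y=0.000-0.001555j on G[3,1]
I1: z[2]−=1.87, z[1]+=1.87
R4: Y=0.06623+0.000j on G[3,1]
I2: z[3]−=0.00171, z[0]+=0.00171
I3: z[0]−=0.19, z[2]+=0.19
R5: Y=0.002439+0.000j on G[0,3]
R6: Y=0.9709+0.000j on G[1,0]
L2: Y=0.000-0.01646j on G[2,3]
R7: Y=0.08065+0.000j on G[0,1]
L3: Y=0.000-0.01022j on G[1,2]
R8: Y=0.0004219+0.000j on G[3,0]
R9: Y=0.2028+0.000j on G[3,1]
C1: Y=0.000+2.954j on G[1,2]
L4: Y=0.000-0.0002531j on G[3,2]
I4: z[0]−=0.403, z[1]+=0.403
C2: Y=0.000+0.6538j on G[2,1]
L5: Y=0.000-0.002583j on G[1,2]
I5: z[1]−=0.434, z[3]+=0.434
solve → V1=0.5560-0.0003558j, V2=0.5459+0.4573j, V3=2.012+0.1309j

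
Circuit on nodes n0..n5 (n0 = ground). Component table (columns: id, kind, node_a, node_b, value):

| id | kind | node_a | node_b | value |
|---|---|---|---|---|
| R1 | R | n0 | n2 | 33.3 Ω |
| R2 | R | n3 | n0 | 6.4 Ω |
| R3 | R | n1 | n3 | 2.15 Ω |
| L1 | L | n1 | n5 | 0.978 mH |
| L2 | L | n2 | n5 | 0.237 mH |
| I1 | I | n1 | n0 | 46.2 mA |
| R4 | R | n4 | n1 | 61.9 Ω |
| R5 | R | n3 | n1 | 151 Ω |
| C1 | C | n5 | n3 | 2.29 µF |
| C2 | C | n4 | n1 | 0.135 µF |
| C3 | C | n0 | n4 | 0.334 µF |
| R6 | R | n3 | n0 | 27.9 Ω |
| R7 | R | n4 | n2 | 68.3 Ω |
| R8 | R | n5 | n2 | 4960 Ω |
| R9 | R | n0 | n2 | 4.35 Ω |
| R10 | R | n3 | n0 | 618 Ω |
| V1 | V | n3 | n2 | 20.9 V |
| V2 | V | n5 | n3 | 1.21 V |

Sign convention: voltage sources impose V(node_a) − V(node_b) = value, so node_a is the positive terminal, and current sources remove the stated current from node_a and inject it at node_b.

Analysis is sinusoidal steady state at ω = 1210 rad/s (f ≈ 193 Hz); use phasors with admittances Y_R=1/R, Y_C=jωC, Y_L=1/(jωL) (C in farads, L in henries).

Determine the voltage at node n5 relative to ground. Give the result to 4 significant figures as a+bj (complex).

13.08-0.002102j V

Element admittances at ω=1210 rad/s:
  Y(R1) = 0.03003+0.000j S between n0,n2
  Y(R2) = 0.1562+0.000j S between n3,n0
  Y(R3) = 0.4651+0.000j S between n1,n3
  Y(L1) = 0.000-0.8450j S between n1,n5
  Y(L2) = 0.000-3.487j S between n2,n5
  I1: injects 0.0462 A into n0 (from n1)
  Y(R4) = 0.01616+0.000j S between n4,n1
  Y(R5) = 0.006623+0.000j S between n3,n1
  Y(C1) = 0.000+0.002771j S between n5,n3
  Y(C2) = 0.000+0.0001634j S between n4,n1
  Y(C3) = 0.000+0.0004041j S between n0,n4
  Y(R6) = 0.03584+0.000j S between n3,n0
  Y(R7) = 0.01464+0.000j S between n4,n2
  Y(R8) = 0.0002016+0.000j S between n5,n2
  Y(R9) = 0.2299+0.000j S between n0,n2
  Y(R10) = 0.001618+0.000j S between n3,n0
  V1: constraint V(n3)−V(n2) = 20.9
  V2: constraint V(n5)−V(n3) = 1.21
Assemble and solve the 7×7 MNA system:
  V(n1)=12.68-0.7072j  V(n2)=-9.027-0.002102j  V(n3)=11.87-0.002102j  V(n4)=2.360-0.3482j  V(n5)=13.08-0.002102j
  i(V1)=-2.517+77.10j  i(V2)=-0.6003+77.43j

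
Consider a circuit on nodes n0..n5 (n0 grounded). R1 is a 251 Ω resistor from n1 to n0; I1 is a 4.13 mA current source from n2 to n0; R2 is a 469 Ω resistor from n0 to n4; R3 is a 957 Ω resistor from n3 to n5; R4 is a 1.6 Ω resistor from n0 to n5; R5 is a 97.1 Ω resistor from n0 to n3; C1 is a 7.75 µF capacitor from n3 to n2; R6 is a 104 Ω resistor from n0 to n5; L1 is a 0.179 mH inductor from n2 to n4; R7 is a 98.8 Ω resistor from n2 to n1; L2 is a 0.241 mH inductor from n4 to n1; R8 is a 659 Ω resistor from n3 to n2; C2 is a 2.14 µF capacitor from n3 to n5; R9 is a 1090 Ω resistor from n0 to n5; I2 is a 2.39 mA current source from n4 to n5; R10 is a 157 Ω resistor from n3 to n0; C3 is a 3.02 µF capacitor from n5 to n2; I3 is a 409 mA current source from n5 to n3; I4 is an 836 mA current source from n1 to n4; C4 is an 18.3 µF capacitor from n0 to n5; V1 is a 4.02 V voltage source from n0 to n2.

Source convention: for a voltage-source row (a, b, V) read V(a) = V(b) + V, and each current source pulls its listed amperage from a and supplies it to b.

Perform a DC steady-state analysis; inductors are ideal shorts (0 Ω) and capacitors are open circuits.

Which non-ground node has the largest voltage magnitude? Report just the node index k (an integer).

3

MNA unknowns: 5 node voltages V₁..V_5 plus 3 source currents (L1, L2, V1)
R1: Y=0.003984 on G[1,0]
I1: z[2]−=0.00413, z[0]+=0.00413
R2: Y=0.002132 on G[0,4]
R3: Y=0.001045 on G[3,5]
R4: Y=0.6250 on G[0,5]
R5: Y=0.01030 on G[0,3]
C1: Y=0.000 on G[3,2]
R6: Y=0.009615 on G[0,5]
L1: row V2−V4=0, i_L1 at 2,4
R7: Y=0.01012 on G[2,1]
L2: row V4−V1=0, i_L2 at 4,1
R8: Y=0.001517 on G[3,2]
C2: Y=0.000 on G[3,5]
R9: Y=0.0009174 on G[0,5]
I2: z[4]−=0.00239, z[5]+=0.00239
R10: Y=0.006369 on G[3,0]
C3: Y=0.000 on G[5,2]
I3: z[5]−=0.409, z[3]+=0.409
I4: z[1]−=0.836, z[4]+=0.836
C4: Y=0.000 on G[0,5]
V1: row V0−V2=4.02, i_V1 at 0,2
solve → V1=-4.020, V2=-4.020, V3=20.92, V4=-4.020, V5=-0.6044
aux → i_L1=-0.02220, i_L2=0.8200, i_V1=-0.05591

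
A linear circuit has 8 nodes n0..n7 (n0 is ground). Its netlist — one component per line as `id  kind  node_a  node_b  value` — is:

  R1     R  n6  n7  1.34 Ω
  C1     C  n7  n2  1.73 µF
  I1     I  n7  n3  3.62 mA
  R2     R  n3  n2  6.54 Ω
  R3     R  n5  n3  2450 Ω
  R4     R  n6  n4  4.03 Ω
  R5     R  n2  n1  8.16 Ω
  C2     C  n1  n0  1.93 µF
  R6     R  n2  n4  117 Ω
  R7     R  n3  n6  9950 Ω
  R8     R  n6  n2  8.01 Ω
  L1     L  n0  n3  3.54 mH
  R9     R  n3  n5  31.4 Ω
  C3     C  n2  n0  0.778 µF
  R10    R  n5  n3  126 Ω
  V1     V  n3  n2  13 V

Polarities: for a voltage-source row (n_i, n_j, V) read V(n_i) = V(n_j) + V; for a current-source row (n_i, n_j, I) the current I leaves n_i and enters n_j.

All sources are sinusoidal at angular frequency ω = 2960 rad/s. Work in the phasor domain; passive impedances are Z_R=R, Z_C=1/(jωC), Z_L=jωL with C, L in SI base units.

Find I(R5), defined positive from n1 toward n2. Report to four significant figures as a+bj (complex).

0.004017+0.08088j A

Element admittances at ω=2960 rad/s:
  Y(R1) = 0.7463+0.000j S between n6,n7
  Y(C1) = 0.000+0.005121j S between n7,n2
  I1: injects 0.00362 A into n3 (from n7)
  Y(R2) = 0.1529+0.000j S between n3,n2
  Y(R3) = 0.0004082+0.000j S between n5,n3
  Y(R4) = 0.2481+0.000j S between n6,n4
  Y(R5) = 0.1225+0.000j S between n2,n1
  Y(C2) = 0.000+0.005713j S between n1,n0
  Y(R6) = 0.008547+0.000j S between n2,n4
  Y(R7) = 0.0001005+0.000j S between n3,n6
  Y(R8) = 0.1248+0.000j S between n6,n2
  Y(L1) = 0.000-0.09543j S between n0,n3
  Y(R9) = 0.03185+0.000j S between n3,n5
  Y(C3) = 0.000+0.002303j S between n2,n0
  Y(R10) = 0.007937+0.000j S between n5,n3
  V1: constraint V(n3)−V(n2) = 13
Assemble and solve the 8×8 MNA system:
  V(n1)=-14.16+0.7031j  V(n2)=-14.19+0.04313j  V(n3)=-1.190+0.04313j  V(n4)=-14.21+0.04395j  V(n5)=-1.190+0.04313j  V(n6)=-14.21+0.04398j  V(n7)=-14.21+0.04413j
  i(V1)=-1.990-0.1136j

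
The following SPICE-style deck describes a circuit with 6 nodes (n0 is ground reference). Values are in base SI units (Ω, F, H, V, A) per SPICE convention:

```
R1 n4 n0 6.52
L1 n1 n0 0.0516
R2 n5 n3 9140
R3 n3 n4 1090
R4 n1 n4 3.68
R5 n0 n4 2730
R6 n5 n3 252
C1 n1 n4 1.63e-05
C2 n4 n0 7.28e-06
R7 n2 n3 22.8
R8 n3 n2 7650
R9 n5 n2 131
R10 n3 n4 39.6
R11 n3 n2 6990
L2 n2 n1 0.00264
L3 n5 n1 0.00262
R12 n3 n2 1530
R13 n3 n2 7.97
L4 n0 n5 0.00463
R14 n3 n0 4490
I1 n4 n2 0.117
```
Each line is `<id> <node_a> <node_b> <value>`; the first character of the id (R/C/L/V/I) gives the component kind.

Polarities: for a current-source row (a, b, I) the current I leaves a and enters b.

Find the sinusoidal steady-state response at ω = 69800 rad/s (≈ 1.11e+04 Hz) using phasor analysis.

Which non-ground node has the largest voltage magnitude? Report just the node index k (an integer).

Apply KCL at each of the 5 non-ground nodes and solve the resulting linear system.
Node n1: branches {L1, R4, C1, L2, L3} → V_1 = -0.01649-0.006137j
Node n2: branches {R7, R8, R9, R11, L2, R12, R13, I1} → V_2 = 3.798+1.516j
Node n3: branches {R2, R3, R6, R7, R8, R10, R11, R12, R13, R14} → V_3 = 3.256+1.343j
Node n4: branches {R1, R3, R4, R5, C1, C2, R10, I1} → V_4 = 0.003769+0.01883j
Node n5: branches {R2, R6, R9, L3, L4} → V_5 = 1.653+2.672j

2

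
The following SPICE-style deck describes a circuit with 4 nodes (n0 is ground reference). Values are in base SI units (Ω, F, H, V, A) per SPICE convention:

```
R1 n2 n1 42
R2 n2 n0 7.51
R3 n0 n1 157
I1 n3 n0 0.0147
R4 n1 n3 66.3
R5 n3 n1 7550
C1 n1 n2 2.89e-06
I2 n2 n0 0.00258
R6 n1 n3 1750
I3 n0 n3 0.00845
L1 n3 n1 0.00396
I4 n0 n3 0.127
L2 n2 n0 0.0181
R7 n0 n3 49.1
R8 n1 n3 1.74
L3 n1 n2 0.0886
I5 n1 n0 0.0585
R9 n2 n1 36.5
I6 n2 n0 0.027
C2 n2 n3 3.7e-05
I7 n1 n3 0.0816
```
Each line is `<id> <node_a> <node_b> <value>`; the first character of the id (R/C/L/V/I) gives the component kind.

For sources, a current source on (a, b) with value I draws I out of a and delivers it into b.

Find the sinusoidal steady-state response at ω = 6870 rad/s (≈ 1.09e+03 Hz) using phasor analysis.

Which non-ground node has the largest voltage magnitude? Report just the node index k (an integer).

Element admittances at ω=6870 rad/s:
  Y(R1) = 0.02381+0.000j S between n2,n1
  Y(R2) = 0.1332+0.000j S between n2,n0
  Y(R3) = 0.006369+0.000j S between n0,n1
  I1: injects 0.0147 A into n0 (from n3)
  Y(R4) = 0.01508+0.000j S between n1,n3
  Y(R5) = 0.0001325+0.000j S between n3,n1
  Y(C1) = 0.000+0.01985j S between n1,n2
  I2: injects 0.00258 A into n0 (from n2)
  Y(R6) = 0.0005714+0.000j S between n1,n3
  I3: injects 0.00845 A into n3 (from n0)
  Y(L1) = 0.000-0.03676j S between n3,n1
  I4: injects 0.127 A into n3 (from n0)
  Y(L2) = 0.000-0.008042j S between n2,n0
  Y(R7) = 0.02037+0.000j S between n0,n3
  Y(R8) = 0.5747+0.000j S between n1,n3
  Y(L3) = 0.000-0.001643j S between n1,n2
  I5: injects 0.0585 A into n0 (from n1)
  Y(R9) = 0.02740+0.000j S between n2,n1
  I6: injects 0.027 A into n0 (from n2)
  Y(C2) = 0.000+0.2542j S between n2,n3
  I7: injects 0.0816 A into n3 (from n1)
Assemble and solve the 3×3 MNA system:
  V(n1)=0.04252-0.1761j  V(n2)=0.1984+0.04915j  V(n3)=0.2744-0.1879j

3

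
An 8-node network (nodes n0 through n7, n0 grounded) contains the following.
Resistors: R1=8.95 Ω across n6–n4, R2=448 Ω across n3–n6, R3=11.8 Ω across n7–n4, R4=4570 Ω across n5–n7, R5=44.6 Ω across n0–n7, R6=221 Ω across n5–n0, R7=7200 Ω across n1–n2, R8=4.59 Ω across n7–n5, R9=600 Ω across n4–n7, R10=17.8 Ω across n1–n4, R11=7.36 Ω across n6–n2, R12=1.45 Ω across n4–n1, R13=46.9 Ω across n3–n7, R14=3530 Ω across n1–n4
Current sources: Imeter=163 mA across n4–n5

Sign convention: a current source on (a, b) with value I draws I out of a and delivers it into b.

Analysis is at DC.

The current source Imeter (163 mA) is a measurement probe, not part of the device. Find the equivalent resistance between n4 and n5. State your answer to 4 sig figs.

R_eq = 15.82 Ω

Element admittances at DC:
  Y(R1) = 0.1117 S between n6,n4
  Y(R2) = 0.002232 S between n3,n6
  Y(R3) = 0.08475 S between n7,n4
  Y(R4) = 0.0002188 S between n5,n7
  Y(R5) = 0.02242 S between n0,n7
  Y(R6) = 0.004525 S between n5,n0
  Y(R7) = 0.0001389 S between n1,n2
  Y(R8) = 0.2179 S between n7,n5
  Y(R9) = 0.001667 S between n4,n7
  Y(R10) = 0.05618 S between n1,n4
  Y(R11) = 0.1359 S between n6,n2
  Y(R12) = 0.6897 S between n4,n1
  Y(R13) = 0.02132 S between n3,n7
  Y(R14) = 0.0002833 S between n1,n4
  Imeter: injects 0.163 A into n5 (from n4)
Assemble and solve the 7×7 MNA system:
  V(n1)=-1.967  V(n2)=-1.935  V(n3)=-0.2950  V(n4)=-1.967  V(n5)=0.6114  V(n6)=-1.935  V(n7)=-0.1234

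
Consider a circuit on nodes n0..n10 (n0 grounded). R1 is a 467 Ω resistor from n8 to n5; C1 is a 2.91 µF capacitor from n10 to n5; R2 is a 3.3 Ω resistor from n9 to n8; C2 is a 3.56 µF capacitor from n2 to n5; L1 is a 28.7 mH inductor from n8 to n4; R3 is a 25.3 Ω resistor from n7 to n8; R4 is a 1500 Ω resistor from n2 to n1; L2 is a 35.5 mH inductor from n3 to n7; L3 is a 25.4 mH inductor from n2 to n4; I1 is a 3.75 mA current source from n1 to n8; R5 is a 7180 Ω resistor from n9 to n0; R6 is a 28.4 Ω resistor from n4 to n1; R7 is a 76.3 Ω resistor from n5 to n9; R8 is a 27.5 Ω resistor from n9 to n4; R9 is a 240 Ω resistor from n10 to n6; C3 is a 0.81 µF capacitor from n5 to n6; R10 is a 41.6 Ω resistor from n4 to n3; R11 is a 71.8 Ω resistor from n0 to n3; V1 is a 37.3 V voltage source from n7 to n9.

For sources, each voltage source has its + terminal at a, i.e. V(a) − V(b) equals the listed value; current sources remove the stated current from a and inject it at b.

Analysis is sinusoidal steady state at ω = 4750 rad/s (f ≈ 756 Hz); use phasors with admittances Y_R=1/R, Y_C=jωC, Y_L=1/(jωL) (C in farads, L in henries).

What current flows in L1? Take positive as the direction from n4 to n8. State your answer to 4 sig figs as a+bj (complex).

-0.02992+0.009904j A

MNA unknowns: 10 node voltages V₁..V_10 plus 1 source current (V1)
R1: Y=0.002141+0.000j on G[8,5]
C1: Y=0.000+0.01382j on G[10,5]
R2: Y=0.3030+0.000j on G[9,8]
C2: Y=0.000+0.01691j on G[2,5]
L1: Y=0.000-0.007335j on G[8,4]
R3: Y=0.03953+0.000j on G[7,8]
R4: Y=0.0006667+0.000j on G[2,1]
L2: Y=0.000-0.005930j on G[3,7]
L3: Y=0.000-0.008288j on G[2,4]
I1: z[1]−=0.00375, z[8]+=0.00375
R5: Y=0.0001393+0.000j on G[9,0]
R6: Y=0.03521+0.000j on G[4,1]
R7: Y=0.01311+0.000j on G[5,9]
R8: Y=0.03636+0.000j on G[9,4]
R9: Y=0.004167+0.000j on G[10,6]
C3: Y=0.000+0.003847j on G[5,6]
R10: Y=0.02404+0.000j on G[4,3]
R11: Y=0.01393+0.000j on G[0,3]
V1: row V7−V9=37.3, i_V1 at 7,9
solve → V1=-3.028+7.632j, V2=-8.443+9.052j, V3=0.05670-0.1167j, V4=-2.819+7.605j, V5=-5.630+8.556j, V6=-5.630+8.556j, V7=31.63+11.67j, V8=-1.469+11.68j, V9=-5.670+11.67j, V10=-5.630+8.556j
aux → i_V1=-1.378+0.1876j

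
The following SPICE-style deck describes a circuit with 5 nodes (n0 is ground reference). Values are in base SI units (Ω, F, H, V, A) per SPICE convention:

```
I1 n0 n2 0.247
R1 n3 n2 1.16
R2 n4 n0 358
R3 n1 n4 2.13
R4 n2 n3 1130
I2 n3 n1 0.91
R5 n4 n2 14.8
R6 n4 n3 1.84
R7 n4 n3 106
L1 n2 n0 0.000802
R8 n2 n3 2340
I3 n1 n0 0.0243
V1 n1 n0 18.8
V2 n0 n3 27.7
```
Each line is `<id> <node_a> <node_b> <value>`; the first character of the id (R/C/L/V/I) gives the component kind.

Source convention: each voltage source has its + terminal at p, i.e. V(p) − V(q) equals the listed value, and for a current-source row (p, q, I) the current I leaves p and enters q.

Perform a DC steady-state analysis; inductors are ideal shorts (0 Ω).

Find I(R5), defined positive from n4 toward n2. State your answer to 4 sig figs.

Element admittances at DC:
  I1: injects 0.247 A into n2 (from n0)
  Y(R1) = 0.8621 S between n3,n2
  Y(R2) = 0.002793 S between n4,n0
  Y(R3) = 0.4695 S between n1,n4
  Y(R4) = 0.0008850 S between n2,n3
  I2: injects 0.91 A into n1 (from n3)
  Y(R5) = 0.06757 S between n4,n2
  Y(R6) = 0.5435 S between n4,n3
  Y(R7) = 0.009434 S between n4,n3
  L1: short n2↔n0 (DC inductor)
  Y(R8) = 0.0004274 S between n2,n3
  I3: injects 0.0243 A into n0 (from n1)
  V1: constraint V(n1)−V(n0) = 18.8
  V2: constraint V(n0)−V(n3) = 27.7
Assemble and solve the 7×7 MNA system:
  V(n1)=18.80  V(n2)=0.000  V(n3)=-27.70  V(n4)=-5.939
  i(L1)=-24.07  i(V1)=-10.73  i(V2)=-35.04

-0.4013 A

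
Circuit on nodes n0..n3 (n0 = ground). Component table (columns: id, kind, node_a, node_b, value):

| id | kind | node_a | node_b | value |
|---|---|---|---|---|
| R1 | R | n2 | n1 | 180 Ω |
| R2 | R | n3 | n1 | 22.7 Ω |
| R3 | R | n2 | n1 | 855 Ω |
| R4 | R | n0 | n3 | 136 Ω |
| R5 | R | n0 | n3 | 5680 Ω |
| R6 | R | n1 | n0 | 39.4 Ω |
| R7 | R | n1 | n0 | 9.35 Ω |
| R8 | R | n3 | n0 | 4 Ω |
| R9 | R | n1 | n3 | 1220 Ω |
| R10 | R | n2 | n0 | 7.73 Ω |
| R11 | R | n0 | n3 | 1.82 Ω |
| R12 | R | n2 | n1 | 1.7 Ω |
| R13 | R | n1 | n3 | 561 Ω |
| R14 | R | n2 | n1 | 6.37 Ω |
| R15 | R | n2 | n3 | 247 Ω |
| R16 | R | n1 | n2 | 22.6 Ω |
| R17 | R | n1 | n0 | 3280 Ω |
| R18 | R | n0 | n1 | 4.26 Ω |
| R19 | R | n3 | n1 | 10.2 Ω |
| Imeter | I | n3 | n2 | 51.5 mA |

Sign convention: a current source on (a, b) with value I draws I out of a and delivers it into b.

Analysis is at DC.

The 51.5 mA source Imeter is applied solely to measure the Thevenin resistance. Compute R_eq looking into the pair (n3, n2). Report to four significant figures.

R_eq = 2.930 Ω

MNA unknowns: 3 node voltages V₁..V_3
R1: Y=0.005556 on G[2,1]
R2: Y=0.04405 on G[3,1]
R3: Y=0.001170 on G[2,1]
R4: Y=0.007353 on G[0,3]
R5: Y=0.0001761 on G[0,3]
R6: Y=0.02538 on G[1,0]
R7: Y=0.1070 on G[1,0]
R8: Y=0.2500 on G[3,0]
R9: Y=0.0008197 on G[1,3]
R10: Y=0.1294 on G[2,0]
R11: Y=0.5495 on G[0,3]
R12: Y=0.5882 on G[2,1]
R13: Y=0.001783 on G[1,3]
R14: Y=0.1570 on G[2,1]
R15: Y=0.004049 on G[2,3]
R16: Y=0.04425 on G[1,2]
R17: Y=0.0003049 on G[1,0]
R18: Y=0.2347 on G[0,1]
R19: Y=0.09804 on G[3,1]
Imeter: z[3]−=0.0515, z[2]+=0.0515
solve → V1=0.05993, V2=0.1065, V3=-0.04436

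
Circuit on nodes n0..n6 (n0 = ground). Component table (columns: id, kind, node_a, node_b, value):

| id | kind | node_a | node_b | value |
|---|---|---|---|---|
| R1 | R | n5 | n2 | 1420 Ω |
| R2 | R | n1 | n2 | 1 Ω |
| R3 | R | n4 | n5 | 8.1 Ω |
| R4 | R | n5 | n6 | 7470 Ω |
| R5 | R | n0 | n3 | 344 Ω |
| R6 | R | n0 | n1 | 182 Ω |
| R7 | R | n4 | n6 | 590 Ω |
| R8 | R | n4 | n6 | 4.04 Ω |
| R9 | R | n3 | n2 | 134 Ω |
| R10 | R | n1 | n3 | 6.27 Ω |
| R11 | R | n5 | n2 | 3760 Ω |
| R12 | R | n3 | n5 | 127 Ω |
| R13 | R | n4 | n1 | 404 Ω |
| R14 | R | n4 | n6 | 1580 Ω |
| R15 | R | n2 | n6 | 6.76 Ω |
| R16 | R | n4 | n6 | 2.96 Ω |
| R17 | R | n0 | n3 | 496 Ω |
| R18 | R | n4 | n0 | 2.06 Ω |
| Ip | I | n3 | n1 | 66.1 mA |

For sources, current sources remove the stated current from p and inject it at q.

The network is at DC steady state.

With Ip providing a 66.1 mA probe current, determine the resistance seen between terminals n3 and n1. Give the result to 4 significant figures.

R_eq = 5.623 Ω

Apply KCL at each of the 6 non-ground nodes and solve the resulting linear system.
Node n1: branches {R2, R6, R10, R13, Ip} → V_1 = 0.04096
Node n2: branches {R1, R2, R9, R11, R15} → V_2 = 0.03446
Node n3: branches {R5, R9, R10, R12, R17, Ip} → V_3 = -0.3307
Node n4: branches {R3, R7, R8, R13, R14, R16, R18} → V_4 = 0.002890
Node n5: branches {R1, R3, R4, R11, R12} → V_5 = -0.01671
Node n6: branches {R4, R7, R8, R14, R15, R16} → V_6 = 0.009233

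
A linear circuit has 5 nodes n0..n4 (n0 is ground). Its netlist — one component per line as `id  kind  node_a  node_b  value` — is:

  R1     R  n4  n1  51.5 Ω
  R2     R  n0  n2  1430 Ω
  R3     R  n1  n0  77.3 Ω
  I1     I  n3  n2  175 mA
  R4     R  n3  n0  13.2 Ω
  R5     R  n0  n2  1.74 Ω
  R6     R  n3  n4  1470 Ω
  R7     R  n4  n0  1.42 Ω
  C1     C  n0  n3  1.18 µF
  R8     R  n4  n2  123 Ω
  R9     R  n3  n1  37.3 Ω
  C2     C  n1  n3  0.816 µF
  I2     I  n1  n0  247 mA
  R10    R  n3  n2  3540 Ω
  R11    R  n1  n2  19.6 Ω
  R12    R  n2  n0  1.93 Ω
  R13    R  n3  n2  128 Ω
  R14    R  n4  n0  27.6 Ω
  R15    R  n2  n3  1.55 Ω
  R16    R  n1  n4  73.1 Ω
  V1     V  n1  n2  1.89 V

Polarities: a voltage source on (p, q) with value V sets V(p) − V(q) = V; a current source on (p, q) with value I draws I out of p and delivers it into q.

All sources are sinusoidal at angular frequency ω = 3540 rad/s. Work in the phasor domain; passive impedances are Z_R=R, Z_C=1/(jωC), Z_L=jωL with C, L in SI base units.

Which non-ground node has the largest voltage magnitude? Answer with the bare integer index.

MNA unknowns: 4 node voltages V₁..V_4 plus 1 source current (V1)
R1: Y=0.01942+0.000j on G[4,1]
R2: Y=0.0006993+0.000j on G[0,2]
R3: Y=0.01294+0.000j on G[1,0]
I1: z[3]−=0.175, z[2]+=0.175
R4: Y=0.07576+0.000j on G[3,0]
R5: Y=0.5747+0.000j on G[0,2]
R6: Y=0.0006803+0.000j on G[3,4]
R7: Y=0.7042+0.000j on G[4,0]
C1: Y=0.000+0.004177j on G[0,3]
R8: Y=0.008130+0.000j on G[4,2]
R9: Y=0.02681+0.000j on G[3,1]
C2: Y=0.000+0.002889j on G[1,3]
I2: z[1]−=0.247, z[0]+=0.247
R10: Y=0.0002825+0.000j on G[3,2]
R11: Y=0.05102+0.000j on G[1,2]
R12: Y=0.5181+0.000j on G[2,0]
R13: Y=0.007812+0.000j on G[3,2]
R14: Y=0.03623+0.000j on G[4,0]
R15: Y=0.6452+0.000j on G[2,3]
R16: Y=0.01368+0.000j on G[1,4]
V1: row V1−V2=1.89, i_V1 at 1,2
solve → V1=1.628+0.0007490j, V2=-0.2620+0.0007490j, V3=-0.3997+0.01062j, V4=0.06580+4.870e-05j
aux → i_V1=-0.4706-0.005626j

1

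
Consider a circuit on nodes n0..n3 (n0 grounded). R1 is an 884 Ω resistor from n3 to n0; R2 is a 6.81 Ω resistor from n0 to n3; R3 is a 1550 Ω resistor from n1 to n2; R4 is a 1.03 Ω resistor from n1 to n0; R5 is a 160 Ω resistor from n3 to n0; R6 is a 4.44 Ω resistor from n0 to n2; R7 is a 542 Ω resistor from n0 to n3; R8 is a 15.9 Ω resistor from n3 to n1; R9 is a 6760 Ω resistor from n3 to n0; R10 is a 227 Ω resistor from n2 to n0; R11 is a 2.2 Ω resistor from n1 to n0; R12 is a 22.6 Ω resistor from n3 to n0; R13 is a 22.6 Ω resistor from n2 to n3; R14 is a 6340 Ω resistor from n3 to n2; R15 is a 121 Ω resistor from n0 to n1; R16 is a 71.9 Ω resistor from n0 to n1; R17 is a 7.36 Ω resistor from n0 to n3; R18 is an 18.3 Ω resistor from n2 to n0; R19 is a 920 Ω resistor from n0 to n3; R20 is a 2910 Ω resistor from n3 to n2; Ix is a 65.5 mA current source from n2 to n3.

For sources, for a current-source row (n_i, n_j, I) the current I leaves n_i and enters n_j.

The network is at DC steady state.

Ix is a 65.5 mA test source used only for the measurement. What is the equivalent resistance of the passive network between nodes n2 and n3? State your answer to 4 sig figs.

MNA unknowns: 3 node voltages V₁..V_3
R1: Y=0.001131 on G[3,0]
R2: Y=0.1468 on G[0,3]
R3: Y=0.0006452 on G[1,2]
R4: Y=0.9709 on G[1,0]
R5: Y=0.006250 on G[3,0]
R6: Y=0.2252 on G[0,2]
R7: Y=0.001845 on G[0,3]
R8: Y=0.06289 on G[3,1]
R9: Y=0.0001479 on G[3,0]
R10: Y=0.004405 on G[2,0]
R11: Y=0.4545 on G[1,0]
R12: Y=0.04425 on G[3,0]
R13: Y=0.04425 on G[2,3]
R14: Y=0.0001577 on G[3,2]
R15: Y=0.008264 on G[0,1]
R16: Y=0.01391 on G[0,1]
R17: Y=0.1359 on G[0,3]
R18: Y=0.05464 on G[2,0]
R19: Y=0.001087 on G[0,3]
R20: Y=0.0003436 on G[3,2]
Ix: z[2]−=0.0655, z[3]+=0.0655
solve → V1=0.005321, V2=-0.1811, V3=0.1297

R_eq = 4.745 Ω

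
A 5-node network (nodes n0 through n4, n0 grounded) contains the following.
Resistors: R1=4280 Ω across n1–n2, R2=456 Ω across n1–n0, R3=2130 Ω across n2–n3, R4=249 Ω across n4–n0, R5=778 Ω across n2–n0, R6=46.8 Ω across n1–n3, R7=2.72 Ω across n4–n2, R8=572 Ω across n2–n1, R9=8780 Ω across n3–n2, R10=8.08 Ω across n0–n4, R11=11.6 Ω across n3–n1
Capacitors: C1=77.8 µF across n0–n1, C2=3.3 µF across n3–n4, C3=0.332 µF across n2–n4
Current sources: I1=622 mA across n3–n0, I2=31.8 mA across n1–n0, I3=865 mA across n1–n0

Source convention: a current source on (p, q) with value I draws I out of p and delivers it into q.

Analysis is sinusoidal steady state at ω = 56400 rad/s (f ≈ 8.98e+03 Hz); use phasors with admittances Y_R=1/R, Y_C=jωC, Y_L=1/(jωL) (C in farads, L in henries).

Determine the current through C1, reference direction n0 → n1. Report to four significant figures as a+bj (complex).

Element admittances at ω=56400 rad/s:
  Y(R1) = 0.0002336+0.000j S between n1,n2
  Y(R2) = 0.002193+0.000j S between n1,n0
  Y(R3) = 0.0004695+0.000j S between n2,n3
  Y(R4) = 0.004016+0.000j S between n4,n0
  Y(R5) = 0.001285+0.000j S between n2,n0
  Y(R6) = 0.02137+0.000j S between n1,n3
  Y(C1) = 0.000+4.388j S between n0,n1
  Y(C2) = 0.000+0.1861j S between n3,n4
  Y(C3) = 0.000+0.01872j S between n2,n4
  Y(R7) = 0.3676+0.000j S between n4,n2
  I1: injects 0.622 A into n0 (from n3)
  Y(R8) = 0.001748+0.000j S between n2,n1
  Y(R9) = 0.0001139+0.000j S between n3,n2
  I2: injects 0.0318 A into n0 (from n1)
  Y(R10) = 0.1238+0.000j S between n0,n4
  Y(R11) = 0.08621+0.000j S between n3,n1
  I3: injects 0.865 A into n0 (from n1)
Assemble and solve the 4×4 MNA system:
  V(n1)=0.01847+0.2757j  V(n2)=-2.373-0.6241j  V(n3)=-2.848+1.051j  V(n4)=-2.394-0.6327j

1.210-0.08104j A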